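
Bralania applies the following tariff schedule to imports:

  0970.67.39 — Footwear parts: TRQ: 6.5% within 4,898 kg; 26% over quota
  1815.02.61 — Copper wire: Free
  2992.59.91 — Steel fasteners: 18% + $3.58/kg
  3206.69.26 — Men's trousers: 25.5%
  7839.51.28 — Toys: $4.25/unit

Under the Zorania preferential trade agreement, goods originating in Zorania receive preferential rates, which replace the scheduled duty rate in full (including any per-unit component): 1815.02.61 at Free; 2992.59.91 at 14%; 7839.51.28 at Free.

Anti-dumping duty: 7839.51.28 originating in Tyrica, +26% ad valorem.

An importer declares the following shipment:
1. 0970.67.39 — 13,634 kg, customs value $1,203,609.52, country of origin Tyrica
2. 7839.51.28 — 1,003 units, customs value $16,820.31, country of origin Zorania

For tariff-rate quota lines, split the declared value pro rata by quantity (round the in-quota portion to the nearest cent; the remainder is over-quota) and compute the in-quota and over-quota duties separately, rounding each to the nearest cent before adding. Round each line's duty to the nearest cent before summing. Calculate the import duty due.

Line 1 (0970.67.39, Tyrica, 13,634 kg, $1,203,609.52):
Code 0970.67.39 is under a tariff-rate quota (threshold 4,898 kg). In-quota: 4,898 kg at 6.5%; over-quota: 8,736 kg at 26%.
Pro-rata value split: in-quota = $1,203,609.52 × 4,898/13,634 = $432,395.44; over-quota = $1,203,609.52 − $432,395.44 = $771,214.08.
In-quota duty = $432,395.44 × 6.5% = $28,105.70. Over-quota duty = $771,214.08 × 26% = $200,515.66.
Line duty = $28,105.70 + $200,515.66 = $228,621.36.
Line 2 (7839.51.28, Zorania, 1,003 units, $16,820.31):
Base rate for 7839.51.28 is $4.25/unit.
Origin Zorania qualifies under the Bralania–Zorania agreement and 7839.51.28 is covered: preferential rate Free applies instead.
The additional-duty order on 7839.51.28 targets Tyrica, not Zorania; it does not apply.
Duty = $16,820.31 × 0% = $0.00.
Total = $228,621.36 + $0.00 = $228,621.36.

$228,621.36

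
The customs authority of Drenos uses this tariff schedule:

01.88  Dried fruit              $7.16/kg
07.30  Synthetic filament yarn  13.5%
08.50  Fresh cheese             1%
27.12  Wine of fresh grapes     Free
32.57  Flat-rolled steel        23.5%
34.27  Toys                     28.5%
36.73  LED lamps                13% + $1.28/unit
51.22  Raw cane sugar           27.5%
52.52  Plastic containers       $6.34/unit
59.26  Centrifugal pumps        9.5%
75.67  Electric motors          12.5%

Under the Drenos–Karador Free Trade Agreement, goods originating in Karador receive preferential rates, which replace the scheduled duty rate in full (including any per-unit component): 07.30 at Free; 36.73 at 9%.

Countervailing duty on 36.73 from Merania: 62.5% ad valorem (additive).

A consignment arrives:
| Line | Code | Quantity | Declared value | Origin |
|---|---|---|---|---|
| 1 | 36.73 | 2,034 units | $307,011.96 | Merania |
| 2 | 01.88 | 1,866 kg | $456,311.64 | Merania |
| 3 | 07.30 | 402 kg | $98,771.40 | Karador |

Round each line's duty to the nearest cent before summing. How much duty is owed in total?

$247,758.11

Line 1 (36.73, Merania, 2,034 units, $307,011.96):
Base rate for 36.73 is 13% + $1.28/unit.
36.73 has an FTA preferential rate, but origin Merania is not Karador; base rate stands.
Additional duty on 36.73 from Merania: +62.5%. Applied ad valorem rate: 13% + 62.5% = 75.5%.
Duty = $307,011.96 × 75.5% + 2,034 × $1.28 = $234,397.55.
Line 2 (01.88, Merania, 1,866 kg, $456,311.64):
Base rate for 01.88 is $7.16/kg.
Duty = 1,866 × $7.16 = $13,360.56.
Line 3 (07.30, Karador, 402 kg, $98,771.40):
Base rate for 07.30 is 13.5%.
Origin Karador qualifies under the Drenos–Karador agreement and 07.30 is covered: preferential rate Free applies instead.
Duty = $98,771.40 × 0% = $0.00.
Total = $234,397.55 + $13,360.56 + $0.00 = $247,758.11.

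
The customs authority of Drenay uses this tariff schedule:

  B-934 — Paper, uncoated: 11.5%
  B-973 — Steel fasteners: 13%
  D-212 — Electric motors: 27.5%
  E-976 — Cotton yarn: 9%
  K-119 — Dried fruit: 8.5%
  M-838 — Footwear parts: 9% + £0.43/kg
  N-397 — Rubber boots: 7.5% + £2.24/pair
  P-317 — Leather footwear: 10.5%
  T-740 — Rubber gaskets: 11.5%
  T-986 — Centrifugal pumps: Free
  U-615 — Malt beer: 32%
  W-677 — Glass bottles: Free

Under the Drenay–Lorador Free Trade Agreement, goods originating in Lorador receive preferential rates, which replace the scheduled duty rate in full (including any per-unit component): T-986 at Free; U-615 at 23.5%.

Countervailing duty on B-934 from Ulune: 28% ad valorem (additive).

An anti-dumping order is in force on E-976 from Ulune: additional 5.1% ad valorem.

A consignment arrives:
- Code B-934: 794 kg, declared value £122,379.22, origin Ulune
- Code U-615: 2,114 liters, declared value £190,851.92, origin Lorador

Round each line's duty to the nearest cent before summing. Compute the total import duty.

£93,189.99

Line 1 (B-934, Ulune, 794 kg, £122,379.22):
Base rate for B-934 is 11.5%.
Additional duty on B-934 from Ulune: +28%. Applied ad valorem rate: 11.5% + 28% = 39.5%.
Duty = £122,379.22 × 39.5% = £48,339.79.
Line 2 (U-615, Lorador, 2,114 liters, £190,851.92):
Base rate for U-615 is 32%.
Origin Lorador qualifies under the Drenay–Lorador agreement and U-615 is covered: preferential rate 23.5% applies instead.
Duty = £190,851.92 × 23.5% = £44,850.20.
Total = £48,339.79 + £44,850.20 = £93,189.99.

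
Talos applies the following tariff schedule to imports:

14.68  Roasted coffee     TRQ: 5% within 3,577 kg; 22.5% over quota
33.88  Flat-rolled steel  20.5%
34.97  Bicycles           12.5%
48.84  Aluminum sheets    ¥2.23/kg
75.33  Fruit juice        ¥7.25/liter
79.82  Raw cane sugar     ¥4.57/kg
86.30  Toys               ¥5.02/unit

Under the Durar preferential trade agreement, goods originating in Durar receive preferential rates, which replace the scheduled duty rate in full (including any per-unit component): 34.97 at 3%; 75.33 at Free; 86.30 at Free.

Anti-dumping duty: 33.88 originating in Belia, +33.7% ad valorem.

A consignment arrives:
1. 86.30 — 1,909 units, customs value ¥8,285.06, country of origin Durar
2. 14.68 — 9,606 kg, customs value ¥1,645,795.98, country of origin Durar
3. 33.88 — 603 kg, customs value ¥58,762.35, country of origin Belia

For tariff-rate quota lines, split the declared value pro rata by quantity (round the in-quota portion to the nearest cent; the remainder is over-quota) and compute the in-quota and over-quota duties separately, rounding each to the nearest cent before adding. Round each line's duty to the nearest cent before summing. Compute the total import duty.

¥294,904.99

Line 1 (86.30, Durar, 1,909 units, ¥8,285.06):
Base rate for 86.30 is ¥5.02/unit.
Origin Durar qualifies under the Talos–Durar agreement and 86.30 is covered: preferential rate Free applies instead.
Duty = ¥8,285.06 × 0% = ¥0.00.
Line 2 (14.68, Durar, 9,606 kg, ¥1,645,795.98):
Code 14.68 is under a tariff-rate quota (threshold 3,577 kg). In-quota: 3,577 kg at 5%; over-quota: 6,029 kg at 22.5%.
Pro-rata value split: in-quota = ¥1,645,795.98 × 3,577/9,606 = ¥612,847.41; over-quota = ¥1,645,795.98 − ¥612,847.41 = ¥1,032,948.57.
In-quota duty = ¥612,847.41 × 5% = ¥30,642.37. Over-quota duty = ¥1,032,948.57 × 22.5% = ¥232,413.43.
Line duty = ¥30,642.37 + ¥232,413.43 = ¥263,055.80.
Line 3 (33.88, Belia, 603 kg, ¥58,762.35):
Base rate for 33.88 is 20.5%.
Additional duty on 33.88 from Belia: +33.7%. Applied ad valorem rate: 20.5% + 33.7% = 54.2%.
Duty = ¥58,762.35 × 54.2% = ¥31,849.19.
Total = ¥0.00 + ¥263,055.80 + ¥31,849.19 = ¥294,904.99.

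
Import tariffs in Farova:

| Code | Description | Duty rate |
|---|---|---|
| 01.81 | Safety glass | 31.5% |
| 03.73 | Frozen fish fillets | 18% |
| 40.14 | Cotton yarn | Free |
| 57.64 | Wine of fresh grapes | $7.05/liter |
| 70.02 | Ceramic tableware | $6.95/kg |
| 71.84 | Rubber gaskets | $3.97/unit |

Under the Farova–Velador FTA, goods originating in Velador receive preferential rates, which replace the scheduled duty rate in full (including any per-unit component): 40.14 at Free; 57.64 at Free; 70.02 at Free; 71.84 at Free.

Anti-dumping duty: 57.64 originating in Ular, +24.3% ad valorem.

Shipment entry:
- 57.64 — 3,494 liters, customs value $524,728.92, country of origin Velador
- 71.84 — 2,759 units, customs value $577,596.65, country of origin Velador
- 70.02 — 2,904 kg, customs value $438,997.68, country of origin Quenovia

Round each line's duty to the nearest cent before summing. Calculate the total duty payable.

$20,182.80

Line 1 (57.64, Velador, 3,494 liters, $524,728.92):
Base rate for 57.64 is $7.05/liter.
Origin Velador qualifies under the Farova–Velador agreement and 57.64 is covered: preferential rate Free applies instead.
The additional-duty order on 57.64 targets Ular, not Velador; it does not apply.
Duty = $524,728.92 × 0% = $0.00.
Line 2 (71.84, Velador, 2,759 units, $577,596.65):
Base rate for 71.84 is $3.97/unit.
Origin Velador qualifies under the Farova–Velador agreement and 71.84 is covered: preferential rate Free applies instead.
Duty = $577,596.65 × 0% = $0.00.
Line 3 (70.02, Quenovia, 2,904 kg, $438,997.68):
Base rate for 70.02 is $6.95/kg.
70.02 has an FTA preferential rate, but origin Quenovia is not Velador; base rate stands.
Duty = 2,904 × $6.95 = $20,182.80.
Total = $0.00 + $0.00 + $20,182.80 = $20,182.80.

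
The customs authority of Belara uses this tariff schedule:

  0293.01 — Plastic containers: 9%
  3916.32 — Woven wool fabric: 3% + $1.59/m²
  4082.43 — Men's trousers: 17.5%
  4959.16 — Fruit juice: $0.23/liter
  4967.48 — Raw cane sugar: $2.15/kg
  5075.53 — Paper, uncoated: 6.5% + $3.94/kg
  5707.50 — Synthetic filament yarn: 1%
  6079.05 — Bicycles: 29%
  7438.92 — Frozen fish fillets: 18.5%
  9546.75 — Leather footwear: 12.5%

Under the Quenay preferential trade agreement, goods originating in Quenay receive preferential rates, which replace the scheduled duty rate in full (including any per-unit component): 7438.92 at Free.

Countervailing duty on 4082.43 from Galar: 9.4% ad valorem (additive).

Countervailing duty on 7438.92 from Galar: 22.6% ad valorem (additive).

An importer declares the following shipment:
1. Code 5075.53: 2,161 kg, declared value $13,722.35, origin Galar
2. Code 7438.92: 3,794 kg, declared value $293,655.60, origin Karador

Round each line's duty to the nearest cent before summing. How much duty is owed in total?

Line 1 (5075.53, Galar, 2,161 kg, $13,722.35):
Base rate for 5075.53 is 6.5% + $3.94/kg.
Duty = $13,722.35 × 6.5% + 2,161 × $3.94 = $9,406.29.
Line 2 (7438.92, Karador, 3,794 kg, $293,655.60):
Base rate for 7438.92 is 18.5%.
7438.92 has an FTA preferential rate, but origin Karador is not Quenay; base rate stands.
The additional-duty order on 7438.92 targets Galar, not Karador; it does not apply.
Duty = $293,655.60 × 18.5% = $54,326.29.
Total = $9,406.29 + $54,326.29 = $63,732.58.

$63,732.58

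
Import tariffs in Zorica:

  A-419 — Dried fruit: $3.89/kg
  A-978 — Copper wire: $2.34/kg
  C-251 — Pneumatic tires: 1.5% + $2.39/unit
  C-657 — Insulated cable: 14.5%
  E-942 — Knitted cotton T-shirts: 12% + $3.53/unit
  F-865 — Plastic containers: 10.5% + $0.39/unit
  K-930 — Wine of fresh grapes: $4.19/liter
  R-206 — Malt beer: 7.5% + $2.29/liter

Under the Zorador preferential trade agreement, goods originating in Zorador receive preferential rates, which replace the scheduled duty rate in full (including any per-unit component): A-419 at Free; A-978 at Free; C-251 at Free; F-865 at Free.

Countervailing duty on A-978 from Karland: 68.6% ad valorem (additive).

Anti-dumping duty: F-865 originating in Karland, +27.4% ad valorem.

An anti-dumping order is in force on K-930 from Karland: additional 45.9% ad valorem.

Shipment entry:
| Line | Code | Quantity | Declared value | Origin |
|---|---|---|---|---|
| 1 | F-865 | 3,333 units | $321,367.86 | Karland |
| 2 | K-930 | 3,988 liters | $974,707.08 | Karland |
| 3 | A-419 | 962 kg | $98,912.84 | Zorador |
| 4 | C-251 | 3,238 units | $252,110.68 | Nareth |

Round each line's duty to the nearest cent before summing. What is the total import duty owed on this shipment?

$598,719.04

Line 1 (F-865, Karland, 3,333 units, $321,367.86):
Base rate for F-865 is 10.5% + $0.39/unit.
F-865 has an FTA preferential rate, but origin Karland is not Zorador; base rate stands.
Additional duty on F-865 from Karland: +27.4%. Applied ad valorem rate: 10.5% + 27.4% = 37.9%.
Duty = $321,367.86 × 37.9% + 3,333 × $0.39 = $123,098.29.
Line 2 (K-930, Karland, 3,988 liters, $974,707.08):
Base rate for K-930 is $4.19/liter.
Additional duty on K-930 from Karland: +45.9% ad valorem. Applied ad valorem rate = 45.9%.
Duty = $974,707.08 × 45.9% + 3,988 × $4.19 = $464,100.27.
Line 3 (A-419, Zorador, 962 kg, $98,912.84):
Base rate for A-419 is $3.89/kg.
Origin Zorador qualifies under the Zorica–Zorador agreement and A-419 is covered: preferential rate Free applies instead.
Duty = $98,912.84 × 0% = $0.00.
Line 4 (C-251, Nareth, 3,238 units, $252,110.68):
Base rate for C-251 is 1.5% + $2.39/unit.
C-251 has an FTA preferential rate, but origin Nareth is not Zorador; base rate stands.
Duty = $252,110.68 × 1.5% + 3,238 × $2.39 = $11,520.48.
Total = $123,098.29 + $464,100.27 + $0.00 + $11,520.48 = $598,719.04.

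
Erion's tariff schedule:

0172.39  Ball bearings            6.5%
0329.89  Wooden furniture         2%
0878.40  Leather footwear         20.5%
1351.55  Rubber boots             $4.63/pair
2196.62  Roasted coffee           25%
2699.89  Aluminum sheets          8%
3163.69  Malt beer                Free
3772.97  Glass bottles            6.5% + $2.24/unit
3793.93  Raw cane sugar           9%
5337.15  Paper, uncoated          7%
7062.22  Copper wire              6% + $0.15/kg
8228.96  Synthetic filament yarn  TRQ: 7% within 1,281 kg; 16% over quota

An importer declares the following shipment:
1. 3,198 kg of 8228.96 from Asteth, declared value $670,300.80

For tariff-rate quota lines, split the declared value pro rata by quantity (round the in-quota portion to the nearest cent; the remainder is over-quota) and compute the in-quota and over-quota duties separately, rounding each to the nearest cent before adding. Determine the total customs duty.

$83,083.34

Line 1 (8228.96, Asteth, 3,198 kg, $670,300.80):
Code 8228.96 is under a tariff-rate quota (threshold 1,281 kg). In-quota: 1,281 kg at 7%; over-quota: 1,917 kg at 16%.
Pro-rata value split: in-quota = $670,300.80 × 1,281/3,198 = $268,497.60; over-quota = $670,300.80 − $268,497.60 = $401,803.20.
In-quota duty = $268,497.60 × 7% = $18,794.83. Over-quota duty = $401,803.20 × 16% = $64,288.51.
Line duty = $18,794.83 + $64,288.51 = $83,083.34.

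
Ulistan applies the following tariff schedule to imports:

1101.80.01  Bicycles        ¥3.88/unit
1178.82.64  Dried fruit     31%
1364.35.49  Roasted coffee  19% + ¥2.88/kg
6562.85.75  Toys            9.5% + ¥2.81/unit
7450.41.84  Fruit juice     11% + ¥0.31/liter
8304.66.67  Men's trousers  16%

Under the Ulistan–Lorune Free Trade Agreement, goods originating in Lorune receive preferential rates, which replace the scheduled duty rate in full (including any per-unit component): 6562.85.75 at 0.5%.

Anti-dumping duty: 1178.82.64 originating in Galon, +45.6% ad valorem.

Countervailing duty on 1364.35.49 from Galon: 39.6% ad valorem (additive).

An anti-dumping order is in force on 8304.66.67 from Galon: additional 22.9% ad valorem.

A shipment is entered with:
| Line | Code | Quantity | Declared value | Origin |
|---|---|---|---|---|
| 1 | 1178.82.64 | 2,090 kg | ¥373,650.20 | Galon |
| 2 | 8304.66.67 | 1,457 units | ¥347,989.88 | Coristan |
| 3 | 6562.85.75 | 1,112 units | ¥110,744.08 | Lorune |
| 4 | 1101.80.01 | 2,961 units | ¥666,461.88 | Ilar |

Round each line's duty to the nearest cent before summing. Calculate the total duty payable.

¥353,936.83

Line 1 (1178.82.64, Galon, 2,090 kg, ¥373,650.20):
Base rate for 1178.82.64 is 31%.
Additional duty on 1178.82.64 from Galon: +45.6%. Applied ad valorem rate: 31% + 45.6% = 76.6%.
Duty = ¥373,650.20 × 76.6% = ¥286,216.05.
Line 2 (8304.66.67, Coristan, 1,457 units, ¥347,989.88):
Base rate for 8304.66.67 is 16%.
The additional-duty order on 8304.66.67 targets Galon, not Coristan; it does not apply.
Duty = ¥347,989.88 × 16% = ¥55,678.38.
Line 3 (6562.85.75, Lorune, 1,112 units, ¥110,744.08):
Base rate for 6562.85.75 is 9.5% + ¥2.81/unit.
Origin Lorune qualifies under the Ulistan–Lorune agreement and 6562.85.75 is covered: preferential rate 0.5% applies instead.
Duty = ¥110,744.08 × 0.5% = ¥553.72.
Line 4 (1101.80.01, Ilar, 2,961 units, ¥666,461.88):
Base rate for 1101.80.01 is ¥3.88/unit.
Duty = 2,961 × ¥3.88 = ¥11,488.68.
Total = ¥286,216.05 + ¥55,678.38 + ¥553.72 + ¥11,488.68 = ¥353,936.83.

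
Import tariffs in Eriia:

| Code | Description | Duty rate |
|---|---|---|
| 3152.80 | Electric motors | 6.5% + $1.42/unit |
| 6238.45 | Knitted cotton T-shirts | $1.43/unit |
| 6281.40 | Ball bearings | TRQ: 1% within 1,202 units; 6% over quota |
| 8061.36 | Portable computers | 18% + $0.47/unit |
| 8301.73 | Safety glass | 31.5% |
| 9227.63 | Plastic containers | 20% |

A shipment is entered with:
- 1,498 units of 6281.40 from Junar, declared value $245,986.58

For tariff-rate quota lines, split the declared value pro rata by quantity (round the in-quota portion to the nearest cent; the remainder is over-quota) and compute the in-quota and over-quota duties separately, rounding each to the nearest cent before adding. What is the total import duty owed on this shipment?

$4,890.17

Line 1 (6281.40, Junar, 1,498 units, $245,986.58):
Code 6281.40 is under a tariff-rate quota (threshold 1,202 units). In-quota: 1,202 units at 1%; over-quota: 296 units at 6%.
Pro-rata value split: in-quota = $245,986.58 × 1,202/1,498 = $197,380.42; over-quota = $245,986.58 − $197,380.42 = $48,606.16.
In-quota duty = $197,380.42 × 1% = $1,973.80. Over-quota duty = $48,606.16 × 6% = $2,916.37.
Line duty = $1,973.80 + $2,916.37 = $4,890.17.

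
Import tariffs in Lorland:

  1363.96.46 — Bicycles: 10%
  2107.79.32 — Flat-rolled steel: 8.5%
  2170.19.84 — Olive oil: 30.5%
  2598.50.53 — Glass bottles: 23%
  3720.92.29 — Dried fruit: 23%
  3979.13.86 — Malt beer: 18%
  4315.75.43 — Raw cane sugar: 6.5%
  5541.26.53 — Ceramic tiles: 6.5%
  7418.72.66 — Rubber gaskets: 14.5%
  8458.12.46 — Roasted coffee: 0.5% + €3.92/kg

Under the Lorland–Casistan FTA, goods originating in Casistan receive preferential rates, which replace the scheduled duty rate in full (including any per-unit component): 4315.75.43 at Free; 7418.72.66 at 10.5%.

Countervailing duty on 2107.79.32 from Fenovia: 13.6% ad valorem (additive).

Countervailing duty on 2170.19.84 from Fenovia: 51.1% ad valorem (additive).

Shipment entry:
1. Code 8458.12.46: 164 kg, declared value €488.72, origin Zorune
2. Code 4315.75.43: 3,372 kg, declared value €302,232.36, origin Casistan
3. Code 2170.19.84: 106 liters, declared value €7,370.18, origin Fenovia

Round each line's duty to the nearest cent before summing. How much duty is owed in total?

Line 1 (8458.12.46, Zorune, 164 kg, €488.72):
Base rate for 8458.12.46 is 0.5% + €3.92/kg.
Duty = €488.72 × 0.5% + 164 × €3.92 = €645.32.
Line 2 (4315.75.43, Casistan, 3,372 kg, €302,232.36):
Base rate for 4315.75.43 is 6.5%.
Origin Casistan qualifies under the Lorland–Casistan agreement and 4315.75.43 is covered: preferential rate Free applies instead.
Duty = €302,232.36 × 0% = €0.00.
Line 3 (2170.19.84, Fenovia, 106 liters, €7,370.18):
Base rate for 2170.19.84 is 30.5%.
Additional duty on 2170.19.84 from Fenovia: +51.1%. Applied ad valorem rate: 30.5% + 51.1% = 81.6%.
Duty = €7,370.18 × 81.6% = €6,014.07.
Total = €645.32 + €0.00 + €6,014.07 = €6,659.39.

€6,659.39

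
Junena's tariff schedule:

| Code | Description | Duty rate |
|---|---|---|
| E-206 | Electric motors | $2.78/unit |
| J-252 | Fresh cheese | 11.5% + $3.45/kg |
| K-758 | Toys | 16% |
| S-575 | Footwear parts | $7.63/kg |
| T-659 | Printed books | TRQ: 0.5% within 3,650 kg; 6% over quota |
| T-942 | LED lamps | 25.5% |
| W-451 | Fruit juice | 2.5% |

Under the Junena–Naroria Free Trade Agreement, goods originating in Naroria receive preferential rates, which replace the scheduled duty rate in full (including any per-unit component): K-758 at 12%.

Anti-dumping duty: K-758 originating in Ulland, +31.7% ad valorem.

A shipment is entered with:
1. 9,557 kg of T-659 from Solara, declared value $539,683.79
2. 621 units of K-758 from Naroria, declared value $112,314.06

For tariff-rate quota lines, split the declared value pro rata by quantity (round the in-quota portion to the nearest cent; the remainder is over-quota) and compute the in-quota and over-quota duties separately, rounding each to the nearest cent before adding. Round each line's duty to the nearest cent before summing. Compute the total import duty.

$34,522.37

Line 1 (T-659, Solara, 9,557 kg, $539,683.79):
Code T-659 is under a tariff-rate quota (threshold 3,650 kg). In-quota: 3,650 kg at 0.5%; over-quota: 5,907 kg at 6%.
Pro-rata value split: in-quota = $539,683.79 × 3,650/9,557 = $206,115.50; over-quota = $539,683.79 − $206,115.50 = $333,568.29.
In-quota duty = $206,115.50 × 0.5% = $1,030.58. Over-quota duty = $333,568.29 × 6% = $20,014.10.
Line duty = $1,030.58 + $20,014.10 = $21,044.68.
Line 2 (K-758, Naroria, 621 units, $112,314.06):
Base rate for K-758 is 16%.
Origin Naroria qualifies under the Junena–Naroria agreement and K-758 is covered: preferential rate 12% applies instead.
The additional-duty order on K-758 targets Ulland, not Naroria; it does not apply.
Duty = $112,314.06 × 12% = $13,477.69.
Total = $21,044.68 + $13,477.69 = $34,522.37.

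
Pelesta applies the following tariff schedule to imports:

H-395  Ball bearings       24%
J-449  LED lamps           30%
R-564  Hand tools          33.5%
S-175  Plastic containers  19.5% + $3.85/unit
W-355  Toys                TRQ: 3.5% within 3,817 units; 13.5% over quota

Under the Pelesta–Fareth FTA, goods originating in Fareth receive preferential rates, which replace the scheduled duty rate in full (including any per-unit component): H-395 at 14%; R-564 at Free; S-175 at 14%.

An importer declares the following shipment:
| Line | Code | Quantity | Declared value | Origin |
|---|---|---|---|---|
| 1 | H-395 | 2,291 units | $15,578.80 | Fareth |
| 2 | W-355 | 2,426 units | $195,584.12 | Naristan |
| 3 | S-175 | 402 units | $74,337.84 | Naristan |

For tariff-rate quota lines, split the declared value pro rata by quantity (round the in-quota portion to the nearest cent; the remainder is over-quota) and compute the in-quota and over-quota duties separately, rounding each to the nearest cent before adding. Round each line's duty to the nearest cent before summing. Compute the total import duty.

Line 1 (H-395, Fareth, 2,291 units, $15,578.80):
Base rate for H-395 is 24%.
Origin Fareth qualifies under the Pelesta–Fareth agreement and H-395 is covered: preferential rate 14% applies instead.
Duty = $15,578.80 × 14% = $2,181.03.
Line 2 (W-355, Naristan, 2,426 units, $195,584.12):
Code W-355 is under a tariff-rate quota (threshold 3,817 units). Quantity 2,426 units is within the quota, so the in-quota rate 3.5% applies to the full value.
Duty = $195,584.12 × 3.5% = $6,845.44.
Line 3 (S-175, Naristan, 402 units, $74,337.84):
Base rate for S-175 is 19.5% + $3.85/unit.
S-175 has an FTA preferential rate, but origin Naristan is not Fareth; base rate stands.
Duty = $74,337.84 × 19.5% + 402 × $3.85 = $16,043.58.
Total = $2,181.03 + $6,845.44 + $16,043.58 = $25,070.05.

$25,070.05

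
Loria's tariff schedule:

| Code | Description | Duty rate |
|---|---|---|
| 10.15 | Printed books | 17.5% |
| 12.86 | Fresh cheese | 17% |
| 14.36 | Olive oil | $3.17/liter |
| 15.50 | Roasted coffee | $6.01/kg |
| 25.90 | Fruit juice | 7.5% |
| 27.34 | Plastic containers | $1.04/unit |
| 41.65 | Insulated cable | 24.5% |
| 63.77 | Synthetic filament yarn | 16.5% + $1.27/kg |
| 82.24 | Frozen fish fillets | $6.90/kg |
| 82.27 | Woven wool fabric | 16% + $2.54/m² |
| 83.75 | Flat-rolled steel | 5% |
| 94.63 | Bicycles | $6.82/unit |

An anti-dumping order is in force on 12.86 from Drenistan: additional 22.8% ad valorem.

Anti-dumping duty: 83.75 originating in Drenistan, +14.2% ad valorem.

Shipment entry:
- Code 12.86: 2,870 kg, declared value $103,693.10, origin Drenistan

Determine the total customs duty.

Line 1 (12.86, Drenistan, 2,870 kg, $103,693.10):
Base rate for 12.86 is 17%.
Additional duty on 12.86 from Drenistan: +22.8%. Applied ad valorem rate: 17% + 22.8% = 39.8%.
Duty = $103,693.10 × 39.8% = $41,269.85.

$41,269.85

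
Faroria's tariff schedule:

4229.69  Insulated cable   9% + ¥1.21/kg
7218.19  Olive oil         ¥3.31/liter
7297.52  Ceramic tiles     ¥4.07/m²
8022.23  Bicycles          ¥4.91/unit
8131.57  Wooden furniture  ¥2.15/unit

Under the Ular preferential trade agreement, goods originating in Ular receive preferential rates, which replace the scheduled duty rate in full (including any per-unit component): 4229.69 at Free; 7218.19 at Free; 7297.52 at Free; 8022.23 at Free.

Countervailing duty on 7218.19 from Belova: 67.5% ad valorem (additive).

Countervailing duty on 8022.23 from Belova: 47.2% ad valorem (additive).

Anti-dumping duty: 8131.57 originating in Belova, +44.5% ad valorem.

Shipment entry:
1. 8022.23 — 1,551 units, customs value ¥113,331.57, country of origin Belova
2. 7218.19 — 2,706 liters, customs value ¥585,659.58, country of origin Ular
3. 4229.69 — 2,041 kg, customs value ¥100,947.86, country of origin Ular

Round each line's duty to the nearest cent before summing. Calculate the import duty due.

Line 1 (8022.23, Belova, 1,551 units, ¥113,331.57):
Base rate for 8022.23 is ¥4.91/unit.
8022.23 has an FTA preferential rate, but origin Belova is not Ular; base rate stands.
Additional duty on 8022.23 from Belova: +47.2% ad valorem. Applied ad valorem rate = 47.2%.
Duty = ¥113,331.57 × 47.2% + 1,551 × ¥4.91 = ¥61,107.91.
Line 2 (7218.19, Ular, 2,706 liters, ¥585,659.58):
Base rate for 7218.19 is ¥3.31/liter.
Origin Ular qualifies under the Faroria–Ular agreement and 7218.19 is covered: preferential rate Free applies instead.
The additional-duty order on 7218.19 targets Belova, not Ular; it does not apply.
Duty = ¥585,659.58 × 0% = ¥0.00.
Line 3 (4229.69, Ular, 2,041 kg, ¥100,947.86):
Base rate for 4229.69 is 9% + ¥1.21/kg.
Origin Ular qualifies under the Faroria–Ular agreement and 4229.69 is covered: preferential rate Free applies instead.
Duty = ¥100,947.86 × 0% = ¥0.00.
Total = ¥61,107.91 + ¥0.00 + ¥0.00 = ¥61,107.91.

¥61,107.91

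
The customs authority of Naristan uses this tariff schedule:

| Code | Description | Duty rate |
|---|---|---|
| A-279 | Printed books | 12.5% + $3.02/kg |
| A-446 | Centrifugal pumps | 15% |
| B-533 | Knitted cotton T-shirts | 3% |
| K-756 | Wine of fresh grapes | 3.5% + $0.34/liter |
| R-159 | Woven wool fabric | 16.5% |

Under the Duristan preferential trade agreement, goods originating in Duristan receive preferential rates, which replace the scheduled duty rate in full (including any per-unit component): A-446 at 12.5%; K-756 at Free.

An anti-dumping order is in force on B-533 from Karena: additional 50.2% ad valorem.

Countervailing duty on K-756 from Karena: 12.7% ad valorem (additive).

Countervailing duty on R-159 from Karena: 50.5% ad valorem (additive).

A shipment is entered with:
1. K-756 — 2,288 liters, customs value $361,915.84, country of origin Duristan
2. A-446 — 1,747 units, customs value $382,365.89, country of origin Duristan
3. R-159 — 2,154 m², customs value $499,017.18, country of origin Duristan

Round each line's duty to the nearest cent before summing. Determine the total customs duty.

$130,133.57

Line 1 (K-756, Duristan, 2,288 liters, $361,915.84):
Base rate for K-756 is 3.5% + $0.34/liter.
Origin Duristan qualifies under the Naristan–Duristan agreement and K-756 is covered: preferential rate Free applies instead.
The additional-duty order on K-756 targets Karena, not Duristan; it does not apply.
Duty = $361,915.84 × 0% = $0.00.
Line 2 (A-446, Duristan, 1,747 units, $382,365.89):
Base rate for A-446 is 15%.
Origin Duristan qualifies under the Naristan–Duristan agreement and A-446 is covered: preferential rate 12.5% applies instead.
Duty = $382,365.89 × 12.5% = $47,795.74.
Line 3 (R-159, Duristan, 2,154 m², $499,017.18):
Base rate for R-159 is 16.5%.
Origin Duristan is the FTA partner but R-159 is not on the preference list; base rate stands.
The additional-duty order on R-159 targets Karena, not Duristan; it does not apply.
Duty = $499,017.18 × 16.5% = $82,337.83.
Total = $0.00 + $47,795.74 + $82,337.83 = $130,133.57.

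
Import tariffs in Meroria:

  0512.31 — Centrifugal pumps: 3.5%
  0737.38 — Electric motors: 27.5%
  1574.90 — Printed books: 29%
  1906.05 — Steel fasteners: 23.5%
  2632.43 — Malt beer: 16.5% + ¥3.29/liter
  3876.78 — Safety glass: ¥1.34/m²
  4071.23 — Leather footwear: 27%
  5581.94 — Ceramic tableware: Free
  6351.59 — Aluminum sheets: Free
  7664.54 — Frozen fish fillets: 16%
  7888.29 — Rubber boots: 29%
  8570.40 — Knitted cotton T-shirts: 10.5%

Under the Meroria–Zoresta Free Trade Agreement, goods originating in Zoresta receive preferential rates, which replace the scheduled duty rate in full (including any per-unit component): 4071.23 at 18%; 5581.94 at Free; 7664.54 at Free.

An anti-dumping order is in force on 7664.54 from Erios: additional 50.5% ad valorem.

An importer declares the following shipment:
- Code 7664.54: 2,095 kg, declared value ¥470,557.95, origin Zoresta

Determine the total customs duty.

¥0.00

Line 1 (7664.54, Zoresta, 2,095 kg, ¥470,557.95):
Base rate for 7664.54 is 16%.
Origin Zoresta qualifies under the Meroria–Zoresta agreement and 7664.54 is covered: preferential rate Free applies instead.
The additional-duty order on 7664.54 targets Erios, not Zoresta; it does not apply.
Duty = ¥470,557.95 × 0% = ¥0.00.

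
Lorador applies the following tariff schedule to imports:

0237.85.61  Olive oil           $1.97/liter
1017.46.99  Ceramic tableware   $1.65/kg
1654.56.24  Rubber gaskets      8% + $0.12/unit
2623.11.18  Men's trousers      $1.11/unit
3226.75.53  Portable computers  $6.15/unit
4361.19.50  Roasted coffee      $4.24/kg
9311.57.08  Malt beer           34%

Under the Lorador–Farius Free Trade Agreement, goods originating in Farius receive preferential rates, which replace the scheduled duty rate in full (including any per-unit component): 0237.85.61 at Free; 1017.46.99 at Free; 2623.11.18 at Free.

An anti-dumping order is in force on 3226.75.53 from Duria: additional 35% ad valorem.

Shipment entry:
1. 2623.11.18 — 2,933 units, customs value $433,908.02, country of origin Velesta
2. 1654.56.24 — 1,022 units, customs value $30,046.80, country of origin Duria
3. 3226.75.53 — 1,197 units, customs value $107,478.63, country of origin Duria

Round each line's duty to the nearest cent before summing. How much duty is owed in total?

$50,761.08

Line 1 (2623.11.18, Velesta, 2,933 units, $433,908.02):
Base rate for 2623.11.18 is $1.11/unit.
2623.11.18 has an FTA preferential rate, but origin Velesta is not Farius; base rate stands.
Duty = 2,933 × $1.11 = $3,255.63.
Line 2 (1654.56.24, Duria, 1,022 units, $30,046.80):
Base rate for 1654.56.24 is 8% + $0.12/unit.
Duty = $30,046.80 × 8% + 1,022 × $0.12 = $2,526.38.
Line 3 (3226.75.53, Duria, 1,197 units, $107,478.63):
Base rate for 3226.75.53 is $6.15/unit.
Additional duty on 3226.75.53 from Duria: +35% ad valorem. Applied ad valorem rate = 35%.
Duty = $107,478.63 × 35% + 1,197 × $6.15 = $44,979.07.
Total = $3,255.63 + $2,526.38 + $44,979.07 = $50,761.08.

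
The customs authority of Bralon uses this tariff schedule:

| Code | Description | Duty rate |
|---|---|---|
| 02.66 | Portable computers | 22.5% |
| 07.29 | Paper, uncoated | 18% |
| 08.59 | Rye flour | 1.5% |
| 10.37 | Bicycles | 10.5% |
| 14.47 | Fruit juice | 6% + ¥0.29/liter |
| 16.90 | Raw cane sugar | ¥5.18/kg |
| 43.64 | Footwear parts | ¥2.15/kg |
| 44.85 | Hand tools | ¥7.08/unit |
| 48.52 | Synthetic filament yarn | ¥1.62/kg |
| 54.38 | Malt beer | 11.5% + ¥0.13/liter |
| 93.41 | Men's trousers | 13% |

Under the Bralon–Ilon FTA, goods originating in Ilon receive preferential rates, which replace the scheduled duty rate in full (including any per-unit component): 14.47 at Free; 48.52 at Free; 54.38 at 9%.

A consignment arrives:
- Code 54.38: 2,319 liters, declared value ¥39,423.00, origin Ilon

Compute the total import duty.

Line 1 (54.38, Ilon, 2,319 liters, ¥39,423.00):
Base rate for 54.38 is 11.5% + ¥0.13/liter.
Origin Ilon qualifies under the Bralon–Ilon agreement and 54.38 is covered: preferential rate 9% applies instead.
Duty = ¥39,423.00 × 9% = ¥3,548.07.

¥3,548.07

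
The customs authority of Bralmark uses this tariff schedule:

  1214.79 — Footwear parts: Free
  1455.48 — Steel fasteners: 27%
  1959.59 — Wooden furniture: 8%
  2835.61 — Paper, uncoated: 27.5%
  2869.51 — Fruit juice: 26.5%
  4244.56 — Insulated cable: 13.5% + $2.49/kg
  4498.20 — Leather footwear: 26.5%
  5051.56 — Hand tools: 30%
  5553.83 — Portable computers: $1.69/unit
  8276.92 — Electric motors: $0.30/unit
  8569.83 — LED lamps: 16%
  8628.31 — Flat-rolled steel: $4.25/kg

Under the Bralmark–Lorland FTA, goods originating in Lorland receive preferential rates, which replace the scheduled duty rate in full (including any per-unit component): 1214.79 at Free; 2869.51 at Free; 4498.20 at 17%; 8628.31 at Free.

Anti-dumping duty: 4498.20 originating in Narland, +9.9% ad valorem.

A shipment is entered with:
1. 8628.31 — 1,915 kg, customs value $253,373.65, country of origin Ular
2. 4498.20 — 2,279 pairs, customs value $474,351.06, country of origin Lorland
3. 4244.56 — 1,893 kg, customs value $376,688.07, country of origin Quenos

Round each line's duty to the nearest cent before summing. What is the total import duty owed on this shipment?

Line 1 (8628.31, Ular, 1,915 kg, $253,373.65):
Base rate for 8628.31 is $4.25/kg.
8628.31 has an FTA preferential rate, but origin Ular is not Lorland; base rate stands.
Duty = 1,915 × $4.25 = $8,138.75.
Line 2 (4498.20, Lorland, 2,279 pairs, $474,351.06):
Base rate for 4498.20 is 26.5%.
Origin Lorland qualifies under the Bralmark–Lorland agreement and 4498.20 is covered: preferential rate 17% applies instead.
The additional-duty order on 4498.20 targets Narland, not Lorland; it does not apply.
Duty = $474,351.06 × 17% = $80,639.68.
Line 3 (4244.56, Quenos, 1,893 kg, $376,688.07):
Base rate for 4244.56 is 13.5% + $2.49/kg.
Duty = $376,688.07 × 13.5% + 1,893 × $2.49 = $55,566.46.
Total = $8,138.75 + $80,639.68 + $55,566.46 = $144,344.89.

$144,344.89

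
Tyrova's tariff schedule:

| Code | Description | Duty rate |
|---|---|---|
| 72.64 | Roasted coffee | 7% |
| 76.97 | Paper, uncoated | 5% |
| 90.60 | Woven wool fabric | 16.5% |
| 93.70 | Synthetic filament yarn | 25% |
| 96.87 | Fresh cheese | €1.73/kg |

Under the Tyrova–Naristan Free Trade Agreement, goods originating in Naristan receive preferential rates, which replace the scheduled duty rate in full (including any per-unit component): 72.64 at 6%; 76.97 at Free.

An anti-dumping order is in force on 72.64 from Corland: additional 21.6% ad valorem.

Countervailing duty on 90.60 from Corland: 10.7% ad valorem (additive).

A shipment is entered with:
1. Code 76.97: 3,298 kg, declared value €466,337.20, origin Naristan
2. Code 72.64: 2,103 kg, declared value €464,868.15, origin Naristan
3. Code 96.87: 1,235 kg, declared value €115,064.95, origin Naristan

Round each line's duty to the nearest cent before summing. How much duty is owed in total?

Line 1 (76.97, Naristan, 3,298 kg, €466,337.20):
Base rate for 76.97 is 5%.
Origin Naristan qualifies under the Tyrova–Naristan agreement and 76.97 is covered: preferential rate Free applies instead.
Duty = €466,337.20 × 0% = €0.00.
Line 2 (72.64, Naristan, 2,103 kg, €464,868.15):
Base rate for 72.64 is 7%.
Origin Naristan qualifies under the Tyrova–Naristan agreement and 72.64 is covered: preferential rate 6% applies instead.
The additional-duty order on 72.64 targets Corland, not Naristan; it does not apply.
Duty = €464,868.15 × 6% = €27,892.09.
Line 3 (96.87, Naristan, 1,235 kg, €115,064.95):
Base rate for 96.87 is €1.73/kg.
Origin Naristan is the FTA partner but 96.87 is not on the preference list; base rate stands.
Duty = 1,235 × €1.73 = €2,136.55.
Total = €0.00 + €27,892.09 + €2,136.55 = €30,028.64.

€30,028.64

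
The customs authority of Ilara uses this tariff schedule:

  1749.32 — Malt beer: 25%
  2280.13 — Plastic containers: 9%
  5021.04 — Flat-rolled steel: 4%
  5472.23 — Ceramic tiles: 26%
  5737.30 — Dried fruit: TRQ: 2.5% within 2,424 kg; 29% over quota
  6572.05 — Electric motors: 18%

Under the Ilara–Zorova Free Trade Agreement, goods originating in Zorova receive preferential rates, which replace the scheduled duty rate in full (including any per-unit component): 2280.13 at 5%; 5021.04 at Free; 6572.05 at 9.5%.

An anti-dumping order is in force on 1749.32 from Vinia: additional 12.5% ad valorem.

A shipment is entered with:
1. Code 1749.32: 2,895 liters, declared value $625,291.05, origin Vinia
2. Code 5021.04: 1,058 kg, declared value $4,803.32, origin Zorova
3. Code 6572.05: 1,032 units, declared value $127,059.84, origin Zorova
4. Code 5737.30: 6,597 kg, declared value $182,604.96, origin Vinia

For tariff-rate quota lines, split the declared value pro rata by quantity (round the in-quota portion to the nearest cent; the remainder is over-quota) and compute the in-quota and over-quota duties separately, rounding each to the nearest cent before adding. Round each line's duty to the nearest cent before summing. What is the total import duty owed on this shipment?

Line 1 (1749.32, Vinia, 2,895 liters, $625,291.05):
Base rate for 1749.32 is 25%.
Additional duty on 1749.32 from Vinia: +12.5%. Applied ad valorem rate: 25% + 12.5% = 37.5%.
Duty = $625,291.05 × 37.5% = $234,484.14.
Line 2 (5021.04, Zorova, 1,058 kg, $4,803.32):
Base rate for 5021.04 is 4%.
Origin Zorova qualifies under the Ilara–Zorova agreement and 5021.04 is covered: preferential rate Free applies instead.
Duty = $4,803.32 × 0% = $0.00.
Line 3 (6572.05, Zorova, 1,032 units, $127,059.84):
Base rate for 6572.05 is 18%.
Origin Zorova qualifies under the Ilara–Zorova agreement and 6572.05 is covered: preferential rate 9.5% applies instead.
Duty = $127,059.84 × 9.5% = $12,070.68.
Line 4 (5737.30, Vinia, 6,597 kg, $182,604.96):
Code 5737.30 is under a tariff-rate quota (threshold 2,424 kg). In-quota: 2,424 kg at 2.5%; over-quota: 4,173 kg at 29%.
Pro-rata value split: in-quota = $182,604.96 × 2,424/6,597 = $67,096.32; over-quota = $182,604.96 − $67,096.32 = $115,508.64.
In-quota duty = $67,096.32 × 2.5% = $1,677.41. Over-quota duty = $115,508.64 × 29% = $33,497.51.
Line duty = $1,677.41 + $33,497.51 = $35,174.92.
Total = $234,484.14 + $0.00 + $12,070.68 + $35,174.92 = $281,729.74.

$281,729.74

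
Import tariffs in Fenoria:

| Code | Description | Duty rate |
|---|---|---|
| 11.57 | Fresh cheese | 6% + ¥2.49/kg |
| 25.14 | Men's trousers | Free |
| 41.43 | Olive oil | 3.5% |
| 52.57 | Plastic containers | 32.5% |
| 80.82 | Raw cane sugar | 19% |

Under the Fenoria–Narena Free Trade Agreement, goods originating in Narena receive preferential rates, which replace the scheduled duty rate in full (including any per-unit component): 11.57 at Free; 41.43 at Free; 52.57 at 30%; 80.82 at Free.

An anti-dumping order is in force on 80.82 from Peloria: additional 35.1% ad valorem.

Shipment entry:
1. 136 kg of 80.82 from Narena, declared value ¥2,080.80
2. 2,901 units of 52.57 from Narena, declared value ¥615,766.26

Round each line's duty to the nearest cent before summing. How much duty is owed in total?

Line 1 (80.82, Narena, 136 kg, ¥2,080.80):
Base rate for 80.82 is 19%.
Origin Narena qualifies under the Fenoria–Narena agreement and 80.82 is covered: preferential rate Free applies instead.
The additional-duty order on 80.82 targets Peloria, not Narena; it does not apply.
Duty = ¥2,080.80 × 0% = ¥0.00.
Line 2 (52.57, Narena, 2,901 units, ¥615,766.26):
Base rate for 52.57 is 32.5%.
Origin Narena qualifies under the Fenoria–Narena agreement and 52.57 is covered: preferential rate 30% applies instead.
Duty = ¥615,766.26 × 30% = ¥184,729.88.
Total = ¥0.00 + ¥184,729.88 = ¥184,729.88.

¥184,729.88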